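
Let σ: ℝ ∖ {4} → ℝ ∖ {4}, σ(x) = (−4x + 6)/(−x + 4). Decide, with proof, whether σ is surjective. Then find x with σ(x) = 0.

3/2

For any y ≠ 4, solving y(−x + 4) = −4x + 6 for x gives a well-defined x ≠ 4. So σ is surjective.
Solving σ(x) = 0: cross-multiplying gives −4x + 6 = 0(−x + 4), which rearranges to −4x = −6, so x = 3/2.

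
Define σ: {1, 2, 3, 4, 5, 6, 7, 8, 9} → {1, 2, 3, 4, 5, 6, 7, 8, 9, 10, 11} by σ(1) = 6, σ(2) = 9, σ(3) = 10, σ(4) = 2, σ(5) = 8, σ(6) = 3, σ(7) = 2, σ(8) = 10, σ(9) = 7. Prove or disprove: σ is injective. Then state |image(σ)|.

σ(4) = 2 = σ(7) with 4 ≠ 7, so σ is not injective.
The image of σ is {2, 3, 6, 7, 8, 9, 10}, which has 7 elements.

7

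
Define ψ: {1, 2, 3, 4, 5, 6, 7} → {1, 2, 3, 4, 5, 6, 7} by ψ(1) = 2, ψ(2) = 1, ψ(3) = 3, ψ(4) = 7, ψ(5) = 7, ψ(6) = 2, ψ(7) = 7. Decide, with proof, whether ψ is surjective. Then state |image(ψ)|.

No element maps to 4, so ψ is not surjective.
The image of ψ is {1, 2, 3, 7}, which has 4 elements.

4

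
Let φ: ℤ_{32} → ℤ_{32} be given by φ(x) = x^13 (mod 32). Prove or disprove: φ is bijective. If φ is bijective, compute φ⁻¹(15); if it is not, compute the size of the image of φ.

17

φ(0) = 0^13 = 0.
φ(2): Repeated squaring mod 32: 2^1 ≡ 2, 2^2 ≡ 2² = 4, 2^4 ≡ 4² = 16, 2^8 ≡ 16² = 256 ≡ 0. Since 13 = 8 + 4 + 1, 2^13 ≡ 0·16·2: 0·16 = 0, then 0·2 = 0. So 2^13 ≡ 0 (mod 32).
So φ(0) = φ(2) = 0 while 0 ≠ 2, so φ is not injective, hence not bijective.
Since φ is not bijective, we determine |image(φ)|. Computing x^13 mod 32 for each x (by repeated squaring, reducing mod 32 at every step), the values φ(0), φ(1), …, φ(31) are: 0, 1, 0, 19, 0, 21, 0, 7, 0, 9, 0, 27, 0, 29, 0, 15, 0, 17, 0, 3, 0, 5, 0, 23, 0, 25, 0, 11, 0, 13, 0, 31.
The distinct values are {0, 1, 3, 5, 7, 9, 11, 13, 15, 17, 19, 21, 23, 25, 27, 29, 31}; there are 17 of them.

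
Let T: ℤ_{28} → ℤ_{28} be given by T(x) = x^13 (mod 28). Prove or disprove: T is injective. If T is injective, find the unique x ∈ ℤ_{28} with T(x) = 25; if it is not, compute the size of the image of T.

21

T(0) = 0^13 = 0.
T(14): Repeated squaring mod 28: 14^1 ≡ 14, 14^2 ≡ 14² = 196 ≡ 0, 14^4 ≡ 0² = 0, 14^8 ≡ 0² = 0. Since 13 = 8 + 4 + 1, 14^13 ≡ 0·0·14: 0·0 = 0, then 0·14 = 0. So 14^13 ≡ 0 (mod 28).
So T(0) = T(14) = 0 while 0 ≠ 14, therefore T is not injective.
Since T is not injective, we determine |image(T)|. Computing x^13 mod 28 for each x (by repeated squaring, reducing mod 28 at every step), the values T(0), T(1), …, T(27) are: 0, 1, 16, 3, 4, 5, 20, 7, 8, 9, 24, 11, 12, 13, 0, 15, 16, 17, 4, 19, 20, 21, 8, 23, 24, 25, 12, 27.
The distinct values are {0, 1, 3, 4, 5, 7, 8, 9, 11, 12, 13, 15, 16, 17, 19, 20, 21, 23, 24, 25, 27}; there are 21 of them.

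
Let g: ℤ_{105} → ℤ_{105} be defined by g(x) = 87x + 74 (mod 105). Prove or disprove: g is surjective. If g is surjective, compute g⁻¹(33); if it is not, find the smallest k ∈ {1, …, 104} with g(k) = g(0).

35

Since gcd(87, 105) = 3, we have 87x ≡ 0 (mod 3) for all x, so g(x) ≡ 2 (mod 3).
But 0 ≢ 2 (mod 3), so 0 ∈ ℤ_{105} has no preimage. So g is not surjective.
Since g is not surjective, we find the least positive k with g(k) = g(0): this means 87k ≡ 0 (mod 105), i.e. 105 ∣ 87k. Since gcd(87, 105) = 3, dividing through by 3 this holds exactly when 35 ∣ 29k, and as gcd(29, 35) = 1, exactly when 35 ∣ k.
The smallest positive such k is 35.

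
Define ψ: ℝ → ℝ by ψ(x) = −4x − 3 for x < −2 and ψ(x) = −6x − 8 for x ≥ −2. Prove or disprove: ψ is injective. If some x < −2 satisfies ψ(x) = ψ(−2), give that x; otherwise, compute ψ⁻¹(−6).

Both pieces are strictly decreasing (slopes −4 and −6), so each is injective on its own interval.
The left piece maps (−∞, −2) onto (5, ∞); the right piece maps [−2, ∞) onto (−∞, 4].
These images are disjoint, so no value is attained by both pieces. Hence ψ is injective.
Because the two images are disjoint, no x < −2 has ψ(x) = ψ(−2), so we compute ψ⁻¹(−6): −6 lies in (−∞, 4], so solve −6x − 8 = −6: x = (−6 + 8)/(−6) = −1/3.

-1/3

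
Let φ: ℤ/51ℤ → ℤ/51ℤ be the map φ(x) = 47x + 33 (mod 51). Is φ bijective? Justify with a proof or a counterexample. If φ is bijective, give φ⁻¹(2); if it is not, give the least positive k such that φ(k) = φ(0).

46

Recall that φ is injective if φ(u) = φ(v) implies u = v.
If φ(u) = φ(v), then 47u ≡ 47v (mod 51). Because gcd(47, 51) = 1, we may cancel 47 to get u ≡ v (mod 51).
We now compute 47⁻¹ mod 51 explicitly. Euclid's algorithm: 51 = 1·47 + 4, 47 = 11·4 + 3, 4 = 1·3 + 1; back-substituting gives 1 = 38·47 − 35·51, so 47⁻¹ ≡ 38 (mod 51).
For any y ∈ ℤ/51ℤ, x = 38(y − 33) mod 51 satisfies φ(x) = 47·38(y − 33) + 33 ≡ y (since 47·38 ≡ 1 mod 51). So every y has a preimage.
Thus φ is bijective.
Since φ is bijective, we find φ⁻¹(2): we need 47x ≡ 2 − 33 ≡ 20 (mod 51). Using 47⁻¹ = 38: x ≡ 38·20 = 760 = 14·51 + 46, so x = 46.
Check: φ(46) = 47·46 + 33 = 2195 = 43·51 + 2 ≡ 2 (mod 51).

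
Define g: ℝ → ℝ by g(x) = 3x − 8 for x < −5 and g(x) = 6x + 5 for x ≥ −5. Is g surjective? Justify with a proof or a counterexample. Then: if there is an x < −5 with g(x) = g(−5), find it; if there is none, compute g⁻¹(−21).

Both pieces are strictly increasing (slopes 3 and 6), so each is injective on its own interval.
The left piece maps (−∞, −5) onto (−∞, −23); the right piece maps [−5, ∞) onto [−25, ∞).
The union (−∞, −23) ∪ [−25, ∞) covers ℝ, so g is surjective.
For the follow-up: the images overlap, so an x < −5 with g(x) = g(−5) exists. g(−5) = −25; solving 3x − 8 = −25 for x < −5 gives x = (−25 + 8)/3 = −17/3.

-17/3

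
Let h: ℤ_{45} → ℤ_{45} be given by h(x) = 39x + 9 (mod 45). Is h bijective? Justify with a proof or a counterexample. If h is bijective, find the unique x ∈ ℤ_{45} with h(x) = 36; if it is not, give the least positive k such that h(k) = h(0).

We have gcd(39, 45) = 3 > 1. Taking a = 0 and b = 15: h(0) = 9 and h(15) = 39·15 + 9 = 594 ≡ 9 (mod 45).
So h(0) = h(15) while 0 ≠ 15, hence h is not injective, hence not bijective.
Since h is not bijective, we find the least positive k with h(k) = h(0): this means 39k ≡ 0 (mod 45), i.e. 45 ∣ 39k. Since gcd(39, 45) = 3, dividing through by 3 this holds exactly when 15 ∣ 13k, and as gcd(13, 15) = 1, exactly when 15 ∣ k.
The smallest positive such k is 15.

15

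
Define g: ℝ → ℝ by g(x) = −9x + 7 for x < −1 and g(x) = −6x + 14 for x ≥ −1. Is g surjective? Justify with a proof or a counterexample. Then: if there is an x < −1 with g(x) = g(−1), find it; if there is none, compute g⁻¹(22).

-13/9

Both pieces are strictly decreasing (slopes −9 and −6), so each is injective on its own interval.
The left piece maps (−∞, −1) onto (16, ∞); the right piece maps [−1, ∞) onto (−∞, 20].
The union (16, ∞) ∪ (−∞, 20] covers ℝ, so g is surjective.
For the follow-up: the images overlap, so an x < −1 with g(x) = g(−1) exists. g(−1) = 20; solving −9x + 7 = 20 for x < −1 gives x = (20 − 7)/(−9) = −13/9.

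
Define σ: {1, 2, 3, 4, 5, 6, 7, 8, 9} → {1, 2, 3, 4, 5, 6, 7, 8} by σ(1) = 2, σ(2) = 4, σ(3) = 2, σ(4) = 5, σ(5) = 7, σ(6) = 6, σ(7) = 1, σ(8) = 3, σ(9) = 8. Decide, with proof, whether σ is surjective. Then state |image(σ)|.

8

Every element of the codomain has a preimage: 1 = σ(7), 2 = σ(1), 3 = σ(8), 4 = σ(2), 5 = σ(4), 6 = σ(6), 7 = σ(5), 8 = σ(9).
Thus σ is surjective.
The image of σ is {1, 2, 3, 4, 5, 6, 7, 8}, which has 8 elements.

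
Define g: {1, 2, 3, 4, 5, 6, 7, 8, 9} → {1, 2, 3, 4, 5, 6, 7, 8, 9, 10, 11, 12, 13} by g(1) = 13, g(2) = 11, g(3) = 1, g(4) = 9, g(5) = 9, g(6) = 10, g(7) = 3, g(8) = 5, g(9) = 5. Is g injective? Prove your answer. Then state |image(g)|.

7

g(4) = 9 = g(5) with 4 ≠ 5, so g is not injective.
The image of g is {1, 3, 5, 9, 10, 11, 13}, which has 7 elements.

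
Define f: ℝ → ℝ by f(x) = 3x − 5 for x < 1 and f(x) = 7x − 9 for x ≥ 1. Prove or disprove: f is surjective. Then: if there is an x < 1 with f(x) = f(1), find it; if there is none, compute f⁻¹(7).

16/7

Both pieces are strictly increasing (slopes 3 and 7), so each is injective on its own interval.
The left piece maps (−∞, 1) onto (−∞, −2); the right piece maps [1, ∞) onto [−2, ∞).
These images together cover ℝ, so f is surjective.
Because the two images are disjoint, no x < 1 has f(x) = f(1), so we compute f⁻¹(7): 7 lies in [−2, ∞), so solve 7x − 9 = 7: x = (7 + 9)/7 = 16/7.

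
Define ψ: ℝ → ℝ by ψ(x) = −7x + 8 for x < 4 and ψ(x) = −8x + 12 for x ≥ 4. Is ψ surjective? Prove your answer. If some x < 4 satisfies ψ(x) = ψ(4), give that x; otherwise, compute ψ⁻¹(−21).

Both pieces are strictly decreasing (slopes −7 and −8), so each is injective on its own interval.
The left piece maps (−∞, 4) onto (−20, ∞); the right piece maps [4, ∞) onto (−∞, −20].
These images together cover ℝ, so ψ is surjective.
Because the two images are disjoint, no x < 4 has ψ(x) = ψ(4), so we compute ψ⁻¹(−21): −21 lies in (−∞, −20], so solve −8x + 12 = −21: x = (−21 − 12)/(−8) = 33/8.

33/8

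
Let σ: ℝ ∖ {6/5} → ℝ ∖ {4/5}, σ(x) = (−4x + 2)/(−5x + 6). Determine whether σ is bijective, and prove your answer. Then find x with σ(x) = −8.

25/22

Suppose σ(u) = σ(v). Cross-multiplying: (−4u + 2)(−5v + 6) = (−4v + 2)(−5u + 6).
Expanding both sides and cancelling the symmetric terms leaves −14·(u − v) = 0. Since −14 ≠ 0, u = v. So σ is injective.
For any y ≠ 4/5, solving y(−5x + 6) = −4x + 2 for x gives a well-defined x ≠ 6/5. So σ is surjective.
So σ is bijective.
Solving σ(x) = −8: cross-multiplying gives −4x + 2 = −8(−5x + 6), which rearranges to −44x = −50, so x = 25/22.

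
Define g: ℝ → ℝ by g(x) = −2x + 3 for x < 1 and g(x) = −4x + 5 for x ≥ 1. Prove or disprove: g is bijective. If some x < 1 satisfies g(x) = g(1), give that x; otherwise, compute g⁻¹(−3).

2

Both pieces are strictly decreasing (slopes −2 and −4), so each is injective on its own interval.
The left piece maps (−∞, 1) onto (1, ∞); the right piece maps [1, ∞) onto (−∞, 1].
Since 1 = 1, the images partition ℝ: g is injective and surjective, hence bijective.
Because the two images are disjoint, no x < 1 has g(x) = g(1), so we compute g⁻¹(−3): −3 lies in (−∞, 1], so solve −4x + 5 = −3: x = (−3 − 5)/(−4) = 2.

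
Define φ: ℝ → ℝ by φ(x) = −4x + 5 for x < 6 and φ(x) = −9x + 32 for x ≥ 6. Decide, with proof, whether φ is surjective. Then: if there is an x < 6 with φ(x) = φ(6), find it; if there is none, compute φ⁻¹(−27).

59/9

Both pieces are strictly decreasing (slopes −4 and −9), so each is injective on its own interval.
The left piece maps (−∞, 6) onto (−19, ∞); the right piece maps [6, ∞) onto (−∞, −22].
The union (−19, ∞) ∪ (−∞, −22] omits the interval between −19 and −22; in particular −19 has no preimage. So φ is not surjective.
Because the two images are disjoint, no x < 6 has φ(x) = φ(6), so we compute φ⁻¹(−27): −27 lies in (−∞, −22], so solve −9x + 32 = −27: x = (−27 − 32)/(−9) = 59/9.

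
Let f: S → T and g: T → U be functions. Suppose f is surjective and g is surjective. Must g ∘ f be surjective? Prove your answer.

surjective

Let c ∈ U. Since g is surjective, there is b ∈ T with g(b) = c. Since f is surjective, there is a ∈ S with f(a) = b.
Then (g ∘ f)(a) = g(b) = c. Thus g ∘ f is surjective.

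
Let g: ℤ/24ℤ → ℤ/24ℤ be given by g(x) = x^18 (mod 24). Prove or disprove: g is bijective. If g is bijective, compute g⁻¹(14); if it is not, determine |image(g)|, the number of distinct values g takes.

4

g(2): Repeated squaring mod 24: 2^1 ≡ 2, 2^2 ≡ 2² = 4, 2^4 ≡ 4² = 16, 2^8 ≡ 16² = 256 ≡ 16, 2^16 ≡ 16² = 256 ≡ 16. Since 18 = 16 + 2, 2^18 ≡ 16·4: 16·4 = 64 ≡ 16. So 2^18 ≡ 16 (mod 24).
g(4): Repeated squaring mod 24: 4^1 ≡ 4, 4^2 ≡ 4² = 16, 4^4 ≡ 16² = 256 ≡ 16, 4^8 ≡ 16² = 256 ≡ 16, 4^16 ≡ 16² = 256 ≡ 16. Since 18 = 16 + 2, 4^18 ≡ 16·16: 16·16 = 256 ≡ 16. So 4^18 ≡ 16 (mod 24).
So g(2) = g(4) = 16 while 2 ≠ 4, thus g is not injective, hence not bijective.
Since g is not bijective, we determine |image(g)|. Computing x^18 mod 24 for each x (by repeated squaring, reducing mod 24 at every step), the values g(0), g(1), …, g(23) are: 0, 1, 16, 9, 16, 1, 0, 1, 16, 9, 16, 1, 0, 1, 16, 9, 16, 1, 0, 1, 16, 9, 16, 1.
The distinct values are {0, 1, 9, 16}; there are 4 of them.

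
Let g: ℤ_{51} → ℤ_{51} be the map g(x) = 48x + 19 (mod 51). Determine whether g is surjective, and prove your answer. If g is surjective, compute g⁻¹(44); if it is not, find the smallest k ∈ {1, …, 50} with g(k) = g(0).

Since gcd(48, 51) = 3, we have 48x ≡ 0 (mod 3) for all x, so g(x) ≡ 1 (mod 3).
But 0 ≢ 1 (mod 3), so 0 ∈ ℤ_{51} has no preimage. Therefore g is not surjective.
Since g is not surjective, we find the least positive k with g(k) = g(0): this means 48k ≡ 0 (mod 51), i.e. 51 ∣ 48k. Since gcd(48, 51) = 3, dividing through by 3 this holds exactly when 17 ∣ 16k, and as gcd(16, 17) = 1, exactly when 17 ∣ k.
The smallest positive such k is 17.

17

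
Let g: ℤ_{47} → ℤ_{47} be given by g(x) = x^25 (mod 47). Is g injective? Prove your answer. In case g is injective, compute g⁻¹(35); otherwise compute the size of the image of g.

23

Since 47 is prime, the nonzero elements of ℤ_{47} form a cyclic group of order 46.
As gcd(25, 46) = 1, raising to the 25th power is a bijection on this group: if x_1^25 ≡ x_2^25 then (x_1x_2^{−1})^25 = 1, and the only element of order dividing gcd(25, 46) = 1 is 1, so x_1 = x_2.
With g(0) = 0 this makes g injective on all of ℤ_{47}, hence bijective (finite equal-size domain and codomain). In particular g is injective.
Since g is injective, we find the preimage of 35. The inverse of x ↦ x^25 on (ℤ_{47})^× is x ↦ x^35, because 25·35 = 875 = 19·46 + 1 ≡ 1 (mod 46) and x^{46} = 1 for x ≠ 0 (Fermat). So g⁻¹(35) = 35^35 mod 47.
Repeated squaring mod 47: 35^1 ≡ 35, 35^2 ≡ 35² = 1225 ≡ 3, 35^4 ≡ 3² = 9, 35^8 ≡ 9² = 81 ≡ 34, 35^16 ≡ 34² = 1156 ≡ 28, 35^32 ≡ 28² = 784 ≡ 32. Since 35 = 32 + 2 + 1, 35^35 ≡ 32·3·35: 32·3 = 96 ≡ 2, then 2·35 = 70 ≡ 23. So 35^35 ≡ 23 (mod 47).
Hence g⁻¹(35) = 23.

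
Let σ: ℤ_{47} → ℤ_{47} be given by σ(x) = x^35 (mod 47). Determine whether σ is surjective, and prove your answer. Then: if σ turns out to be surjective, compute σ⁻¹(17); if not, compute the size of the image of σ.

Since 47 is prime, the nonzero elements of ℤ_{47} form a cyclic group of order 46.
As gcd(35, 46) = 1, raising to the 35th power is a bijection on this group: if s^35 ≡ t^35 then (st^{−1})^35 = 1, and the only element of order dividing gcd(35, 46) = 1 is 1, so s = t.
With σ(0) = 0 this makes σ injective on all of ℤ_{47}, hence bijective (finite equal-size domain and codomain). In particular σ is surjective.
Since σ is surjective, we find the preimage of 17. The inverse of x ↦ x^35 on (ℤ_{47})^× is x ↦ x^25, because 35·25 = 875 = 19·46 + 1 ≡ 1 (mod 46) and x^{46} = 1 for x ≠ 0 (Fermat). So σ⁻¹(17) = 17^25 mod 47.
Repeated squaring mod 47: 17^1 ≡ 17, 17^2 ≡ 17² = 289 ≡ 7, 17^4 ≡ 7² = 49 ≡ 2, 17^8 ≡ 2² = 4, 17^16 ≡ 4² = 16. Since 25 = 16 + 8 + 1, 17^25 ≡ 16·4·17: 16·4 = 64 ≡ 17, then 17·17 = 289 ≡ 7. So 17^25 ≡ 7 (mod 47).
Hence σ⁻¹(17) = 7.

7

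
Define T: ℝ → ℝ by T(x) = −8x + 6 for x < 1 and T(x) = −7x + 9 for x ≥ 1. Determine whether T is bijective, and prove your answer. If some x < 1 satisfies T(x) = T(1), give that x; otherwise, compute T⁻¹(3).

Both pieces are strictly decreasing (slopes −8 and −7), so each is injective on its own interval.
The left piece maps (−∞, 1) onto (−2, ∞); the right piece maps [1, ∞) onto (−∞, 2].
These images overlap. In particular T(1) = 2 (right piece), and solving −8x + 6 = 2 on the left piece gives x = 1/2 < 1.
So T(1/2) = T(1) with 1/2 ≠ 1, and T is not injective, hence not bijective. This x = 1/2 is the requested value below 1.

1/2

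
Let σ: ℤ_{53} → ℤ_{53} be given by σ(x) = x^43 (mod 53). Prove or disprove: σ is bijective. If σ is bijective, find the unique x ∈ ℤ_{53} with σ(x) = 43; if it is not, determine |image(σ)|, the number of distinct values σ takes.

Since 53 is prime, the nonzero elements of ℤ_{53} form a cyclic group of order 52.
As gcd(43, 52) = 1, raising to the 43rd power is a bijection on this group: if u^43 ≡ v^43 then (uv^{−1})^43 = 1, and the only element of order dividing gcd(43, 52) = 1 is 1, so u = v.
With σ(0) = 0 this makes σ injective on all of ℤ_{53}, hence bijective (finite equal-size domain and codomain). In particular σ is bijective.
Since σ is bijective, we find the preimage of 43. The inverse of x ↦ x^43 on (ℤ_{53})^× is x ↦ x^23, because 43·23 = 989 = 19·52 + 1 ≡ 1 (mod 52) and x^{52} = 1 for x ≠ 0 (Fermat). So σ⁻¹(43) = 43^23 mod 53.
Repeated squaring mod 53: 43^1 ≡ 43, 43^2 ≡ 43² = 1849 ≡ 47, 43^4 ≡ 47² = 2209 ≡ 36, 43^8 ≡ 36² = 1296 ≡ 24, 43^16 ≡ 24² = 576 ≡ 46. Since 23 = 16 + 4 + 2 + 1, 43^23 ≡ 46·36·47·43: 46·36 = 1656 ≡ 13, then 13·47 = 611 ≡ 28, then 28·43 = 1204 ≡ 38. So 43^23 ≡ 38 (mod 53).
Hence σ⁻¹(43) = 38.

38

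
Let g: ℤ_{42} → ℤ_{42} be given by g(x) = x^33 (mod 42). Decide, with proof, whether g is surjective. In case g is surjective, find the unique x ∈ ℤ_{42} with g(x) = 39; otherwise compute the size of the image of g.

g(2): Repeated squaring mod 42: 2^1 ≡ 2, 2^2 ≡ 2² = 4, 2^4 ≡ 4² = 16, 2^8 ≡ 16² = 256 ≡ 4, 2^16 ≡ 4² = 16, 2^32 ≡ 16² = 256 ≡ 4. Since 33 = 32 + 1, 2^33 ≡ 4·2: 4·2 = 8. So 2^33 ≡ 8 (mod 42).
g(8): Repeated squaring mod 42: 8^1 ≡ 8, 8^2 ≡ 8² = 64 ≡ 22, 8^4 ≡ 22² = 484 ≡ 22, 8^8 ≡ 22² = 484 ≡ 22, 8^16 ≡ 22² = 484 ≡ 22, 8^32 ≡ 22² = 484 ≡ 22. Since 33 = 32 + 1, 8^33 ≡ 22·8: 22·8 = 176 ≡ 8. So 8^33 ≡ 8 (mod 42).
So g(2) = g(8) = 8 while 2 ≠ 8, therefore g is not injective.
A non-injective map from the 42-element set ℤ_{42} to itself takes at most 41 distinct values, so it cannot be surjective. So g is not surjective.
Since g is not surjective, we determine |image(g)|. Computing x^33 mod 42 for each x (by repeated squaring, reducing mod 42 at every step), the values g(0), g(1), …, g(41) are: 0, 1, 8, 27, 22, 41, 6, 7, 8, 15, 34, 29, 6, 13, 14, 15, 22, 41, 36, 13, 20, 21, 22, 29, 6, 1, 20, 27, 28, 29, 36, 13, 8, 27, 34, 35, 36, 1, 20, 15, 34, 41.
The distinct values are {0, 1, 6, 7, 8, 13, 14, 15, 20, 21, 22, 27, 28, 29, 34, 35, 36, 41}; there are 18 of them.

18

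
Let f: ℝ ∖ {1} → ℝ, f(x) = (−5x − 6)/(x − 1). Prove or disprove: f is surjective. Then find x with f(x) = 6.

0

If f(x) = −5, cross-multiplying gives 1(−5x − 6) = −5(x − 1), which simplifies to −6 = 5 — false.  So −5 has no preimage and f is not surjective.
Solving f(x) = 6: cross-multiplying gives −5x − 6 = 6(x − 1), which rearranges to −11x = 0, so x = 0.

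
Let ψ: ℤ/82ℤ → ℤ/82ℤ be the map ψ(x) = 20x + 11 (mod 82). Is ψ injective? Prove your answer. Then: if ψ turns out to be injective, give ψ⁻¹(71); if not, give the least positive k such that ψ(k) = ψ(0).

41

We have gcd(20, 82) = 2 > 1. Taking s = 0 and t = 41: ψ(0) = 11 and ψ(41) = 20·41 + 11 = 831 ≡ 11 (mod 82).
So ψ(0) = ψ(41) while 0 ≠ 41, therefore ψ is not injective.
Since ψ is not injective, we find the least positive k with ψ(k) = ψ(0): this means 20k ≡ 0 (mod 82), i.e. 82 ∣ 20k. Since gcd(20, 82) = 2, dividing through by 2 this holds exactly when 41 ∣ 10k, and as gcd(10, 41) = 1, exactly when 41 ∣ k.
The smallest positive such k is 41.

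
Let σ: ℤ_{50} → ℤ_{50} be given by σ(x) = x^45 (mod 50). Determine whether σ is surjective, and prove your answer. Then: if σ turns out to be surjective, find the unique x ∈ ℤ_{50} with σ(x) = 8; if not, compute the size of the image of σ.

σ(0) = 0^45 = 0.
σ(10): Repeated squaring mod 50: 10^1 ≡ 10, 10^2 ≡ 10² = 100 ≡ 0, 10^4 ≡ 0² = 0, 10^8 ≡ 0² = 0, 10^16 ≡ 0² = 0, 10^32 ≡ 0² = 0. Since 45 = 32 + 8 + 4 + 1, 10^45 ≡ 0·0·0·10: 0·0 = 0, then 0·0 = 0, then 0·10 = 0. So 10^45 ≡ 0 (mod 50).
So σ(0) = σ(10) = 0 while 0 ≠ 10, so σ is not injective.
A non-injective map from the 50-element set ℤ_{50} to itself takes at most 49 distinct values, so it cannot be surjective. Hence σ is not surjective.
Since σ is not surjective, we determine |image(σ)|. Computing x^45 mod 50 for each x (by repeated squaring, reducing mod 50 at every step), the values σ(0), σ(1), …, σ(49) are: 0, 1, 32, 43, 24, 25, 26, 7, 18, 49, 0, 1, 32, 43, 24, 25, 26, 7, 18, 49, 0, 1, 32, 43, 24, 25, 26, 7, 18, 49, 0, 1, 32, 43, 24, 25, 26, 7, 18, 49, 0, 1, 32, 43, 24, 25, 26, 7, 18, 49.
The distinct values are {0, 1, 7, 18, 24, 25, 26, 32, 43, 49}; there are 10 of them.

10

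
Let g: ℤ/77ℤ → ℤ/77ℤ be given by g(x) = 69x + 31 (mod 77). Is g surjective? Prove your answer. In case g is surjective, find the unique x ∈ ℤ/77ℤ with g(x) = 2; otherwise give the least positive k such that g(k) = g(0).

71

Recall that surjectivity means every element of the codomain has a preimage under g.
Since gcd(69, 77) = 1, 69 is invertible modulo 77. Euclid's algorithm: 77 = 1·69 + 8, 69 = 8·8 + 5, 8 = 1·5 + 3, 5 = 1·3 + 2, 3 = 1·2 + 1; back-substituting gives 1 = 48·69 − 43·77, so 69⁻¹ ≡ 48 (mod 77).
For any y ∈ ℤ/77ℤ, x = 48(y − 31) mod 77 satisfies g(x) = 69·48(y − 31) + 31 ≡ y (since 69·48 ≡ 1 mod 77). So every y has a preimage.
So g is surjective.
Since g is surjective, we compute g⁻¹(2): solve 69x + 31 ≡ 2 (mod 77), i.e. 69x ≡ 48 (mod 77).
Multiplying by 69⁻¹ = 48 gives x ≡ 48·48 = 2304 = 29·77 + 71 ≡ 71 (mod 77).
Check: g(71) = 69·71 + 31 = 4930 = 64·77 + 2 ≡ 2 (mod 77).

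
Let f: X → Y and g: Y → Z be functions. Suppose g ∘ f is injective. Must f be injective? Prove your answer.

injective

Suppose f(s) = f(t). Applying g: (g ∘ f)(s) = (g ∘ f)(t). Since g ∘ f is injective, s = t. Thus f is injective.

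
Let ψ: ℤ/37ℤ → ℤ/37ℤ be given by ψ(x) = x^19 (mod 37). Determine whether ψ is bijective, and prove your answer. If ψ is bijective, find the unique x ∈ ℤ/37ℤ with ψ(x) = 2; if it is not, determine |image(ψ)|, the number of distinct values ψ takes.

Since 37 is prime, the nonzero elements of ℤ/37ℤ form a cyclic group of order 36.
As gcd(19, 36) = 1, raising to the 19th power is a bijection on this group: if a^19 ≡ b^19 then (ab^{−1})^19 = 1, and the only element of order dividing gcd(19, 36) = 1 is 1, so a = b.
With ψ(0) = 0 this makes ψ injective on all of ℤ/37ℤ, hence bijective (finite equal-size domain and codomain). In particular ψ is bijective.
Since ψ is bijective, we find the preimage of 2. The inverse of x ↦ x^19 on (ℤ/37ℤ)^× is x ↦ x^19, because 19·19 = 361 = 10·36 + 1 ≡ 1 (mod 36) and x^{36} = 1 for x ≠ 0 (Fermat). So ψ⁻¹(2) = 2^19 mod 37.
Repeated squaring mod 37: 2^1 ≡ 2, 2^2 ≡ 2² = 4, 2^4 ≡ 4² = 16, 2^8 ≡ 16² = 256 ≡ 34, 2^16 ≡ 34² = 1156 ≡ 9. Since 19 = 16 + 2 + 1, 2^19 ≡ 9·4·2: 9·4 = 36, then 36·2 = 72 ≡ 35. So 2^19 ≡ 35 (mod 37).
Hence ψ⁻¹(2) = 35.

35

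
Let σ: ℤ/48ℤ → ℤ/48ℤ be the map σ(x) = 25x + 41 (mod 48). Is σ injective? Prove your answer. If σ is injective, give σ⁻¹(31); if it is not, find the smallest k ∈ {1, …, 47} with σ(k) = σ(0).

38

Recall: σ is injective if σ(x_1) = σ(x_2) implies x_1 = x_2.
If σ(x_1) = σ(x_2), then 25x_1 ≡ 25x_2 (mod 48). Because gcd(25, 48) = 1, we may cancel 25 to get x_1 ≡ x_2 (mod 48).
So σ is injective.
We now compute 25⁻¹ mod 48 explicitly. Euclid's algorithm: 48 = 1·25 + 23, 25 = 1·23 + 2, 23 = 11·2 + 1; back-substituting gives 1 = 25·25 − 13·48, so 25⁻¹ ≡ 25 (mod 48).
Since σ is injective, we find σ⁻¹(31): we need 25x ≡ 31 − 41 ≡ 38 (mod 48). Using 25⁻¹ = 25: x ≡ 25·38 = 950 = 19·48 + 38, so x = 38.
Check: σ(38) = 25·38 + 41 = 991 = 20·48 + 31 ≡ 31 (mod 48).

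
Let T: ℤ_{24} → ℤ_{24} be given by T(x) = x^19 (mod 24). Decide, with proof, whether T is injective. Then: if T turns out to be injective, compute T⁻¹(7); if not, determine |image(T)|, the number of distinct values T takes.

T(0) = 0^19 = 0.
T(6): Repeated squaring mod 24: 6^1 ≡ 6, 6^2 ≡ 6² = 36 ≡ 12, 6^4 ≡ 12² = 144 ≡ 0, 6^8 ≡ 0² = 0, 6^16 ≡ 0² = 0. Since 19 = 16 + 2 + 1, 6^19 ≡ 0·12·6: 0·12 = 0, then 0·6 = 0. So 6^19 ≡ 0 (mod 24).
So T(0) = T(6) = 0 while 0 ≠ 6, hence T is not injective.
Since T is not injective, we determine |image(T)|. Computing x^19 mod 24 for each x (by repeated squaring, reducing mod 24 at every step), the values T(0), T(1), …, T(23) are: 0, 1, 8, 3, 16, 5, 0, 7, 8, 9, 16, 11, 0, 13, 8, 15, 16, 17, 0, 19, 8, 21, 16, 23.
The distinct values are {0, 1, 3, 5, 7, 8, 9, 11, 13, 15, 16, 17, 19, 21, 23}; there are 15 of them.

15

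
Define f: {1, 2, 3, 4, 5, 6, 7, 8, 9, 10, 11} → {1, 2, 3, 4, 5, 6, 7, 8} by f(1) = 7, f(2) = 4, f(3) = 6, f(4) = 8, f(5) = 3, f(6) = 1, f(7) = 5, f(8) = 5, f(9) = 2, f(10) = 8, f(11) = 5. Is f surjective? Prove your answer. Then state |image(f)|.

8

Every element of the codomain has a preimage: 1 = f(6), 2 = f(9), 3 = f(5), 4 = f(2), 5 = f(7), 6 = f(3), 7 = f(1), 8 = f(4).
Therefore f is surjective.
The image of f is {1, 2, 3, 4, 5, 6, 7, 8}, which has 8 elements.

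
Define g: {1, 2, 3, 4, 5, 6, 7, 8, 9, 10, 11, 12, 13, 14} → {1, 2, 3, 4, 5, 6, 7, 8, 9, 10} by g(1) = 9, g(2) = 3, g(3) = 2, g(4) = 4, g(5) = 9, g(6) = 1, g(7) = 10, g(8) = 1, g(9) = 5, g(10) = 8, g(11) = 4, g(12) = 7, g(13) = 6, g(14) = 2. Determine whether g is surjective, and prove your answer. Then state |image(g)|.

Every element of the codomain has a preimage: 1 = g(6), 2 = g(3), 3 = g(2), 4 = g(4), 5 = g(9), 6 = g(13), 7 = g(12), 8 = g(10), 9 = g(1), 10 = g(7).
Thus g is surjective.
The image of g is {1, 2, 3, 4, 5, 6, 7, 8, 9, 10}, which has 10 elements.

10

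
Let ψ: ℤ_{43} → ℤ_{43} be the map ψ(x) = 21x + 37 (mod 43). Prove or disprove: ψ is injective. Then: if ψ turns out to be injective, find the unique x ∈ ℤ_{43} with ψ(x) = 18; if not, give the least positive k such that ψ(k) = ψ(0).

If ψ(a) = ψ(b), then 21a ≡ 21b (mod 43). Because gcd(21, 43) = 1, we may cancel 21 to get a ≡ b (mod 43).
Thus ψ is injective.
We now compute 21⁻¹ mod 43 explicitly. Euclid's algorithm: 43 = 2·21 + 1; back-substituting gives 1 = 41·21 − 20·43, so 21⁻¹ ≡ 41 (mod 43).
Since ψ is injective, we compute ψ⁻¹(18): solve 21x + 37 ≡ 18 (mod 43), i.e. 21x ≡ 24 (mod 43).
Multiplying by 21⁻¹ = 41 gives x ≡ 41·24 = 984 = 22·43 + 38 ≡ 38 (mod 43).
Check: ψ(38) = 21·38 + 37 = 835 = 19·43 + 18 ≡ 18 (mod 43).

38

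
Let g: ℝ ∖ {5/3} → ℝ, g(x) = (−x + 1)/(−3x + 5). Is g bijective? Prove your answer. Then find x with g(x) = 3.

If g(x) = 1/3, cross-multiplying gives −3(−x + 1) = −1(−3x + 5), which simplifies to −3 = −5 — false.  So 1/3 has no preimage and g is not surjective.
Therefore g is not bijective.
Solving g(x) = 3: cross-multiplying gives −x + 1 = 3(−3x + 5), which rearranges to 8x = 14, so x = 7/4.

7/4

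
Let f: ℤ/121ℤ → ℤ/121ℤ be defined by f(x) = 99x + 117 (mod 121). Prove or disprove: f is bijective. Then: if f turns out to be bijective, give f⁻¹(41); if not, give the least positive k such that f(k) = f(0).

11

We have gcd(99, 121) = 11 > 1. Taking x_1 = 0 and x_2 = 11: f(0) = 117 and f(11) = 99·11 + 117 = 1206 ≡ 117 (mod 121).
So f(0) = f(11) while 0 ≠ 11, thus f is not injective, hence not bijective.
Since f is not bijective, we find the least positive k with f(k) = f(0): this means 99k ≡ 0 (mod 121), i.e. 121 ∣ 99k. Since gcd(99, 121) = 11, dividing through by 11 this holds exactly when 11 ∣ 9k, and as gcd(9, 11) = 1, exactly when 11 ∣ k.
The smallest positive such k is 11.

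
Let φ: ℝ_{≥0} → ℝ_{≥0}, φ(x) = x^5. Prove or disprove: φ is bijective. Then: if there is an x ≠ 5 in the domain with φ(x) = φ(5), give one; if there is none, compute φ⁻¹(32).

2

On ℝ_{≥0}, x ↦ x^5 is strictly increasing (injective) and for any y ∈ ℝ_{≥0} the 5th root y^{1/5} lies in ℝ_{≥0} (surjective). So φ is bijective.
Since x ↦ x^5 is strictly increasing on ℝ_{≥0}, it is injective there, so no x ≠ 5 in the domain has φ(x) = φ(5). We therefore compute φ⁻¹(32) = 32^{1/5} = 2 (indeed 2^5 = 32).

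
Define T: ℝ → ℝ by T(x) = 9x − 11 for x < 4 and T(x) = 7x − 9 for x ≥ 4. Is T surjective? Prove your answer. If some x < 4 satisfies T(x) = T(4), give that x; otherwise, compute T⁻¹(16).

Both pieces are strictly increasing (slopes 9 and 7), so each is injective on its own interval.
The left piece maps (−∞, 4) onto (−∞, 25); the right piece maps [4, ∞) onto [19, ∞).
The union (−∞, 25) ∪ [19, ∞) covers ℝ, so T is surjective.
For the follow-up: the images overlap, so an x < 4 with T(x) = T(4) exists. T(4) = 19; solving 9x − 11 = 19 for x < 4 gives x = (19 + 11)/9 = 10/3.

10/3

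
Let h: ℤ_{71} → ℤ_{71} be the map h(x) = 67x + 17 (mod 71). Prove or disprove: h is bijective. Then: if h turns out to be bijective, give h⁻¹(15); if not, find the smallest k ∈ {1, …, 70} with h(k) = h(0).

If h(a) = h(b), then 67a ≡ 67b (mod 71). Because gcd(67, 71) = 1, we may cancel 67 to get a ≡ b (mod 71).
We now compute 67⁻¹ mod 71 explicitly. Euclid's algorithm: 71 = 1·67 + 4, 67 = 16·4 + 3, 4 = 1·3 + 1; back-substituting gives 1 = 53·67 − 50·71, so 67⁻¹ ≡ 53 (mod 71).
Then y ↦ 53(y − 17) is a two-sided inverse to h, so every y ∈ ℤ_{71} has a preimage.
Therefore h is bijective.
Since h is bijective, we compute h⁻¹(15): solve 67x + 17 ≡ 15 (mod 71), i.e. 67x ≡ 69 (mod 71).
Multiplying by 67⁻¹ = 53 gives x ≡ 53·69 = 3657 = 51·71 + 36 ≡ 36 (mod 71).
Check: h(36) = 67·36 + 17 = 2429 = 34·71 + 15 ≡ 15 (mod 71).

36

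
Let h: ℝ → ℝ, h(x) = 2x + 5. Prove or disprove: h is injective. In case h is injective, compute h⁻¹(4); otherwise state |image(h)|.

-1/2

Suppose h(u) = h(v). Then 2u + 5 = 2v + 5, hence 2u = 2v, hence u = v.
Thus h is injective.
Since h is injective, we compute h⁻¹(4) = (4 − 5)/2 = −1/2.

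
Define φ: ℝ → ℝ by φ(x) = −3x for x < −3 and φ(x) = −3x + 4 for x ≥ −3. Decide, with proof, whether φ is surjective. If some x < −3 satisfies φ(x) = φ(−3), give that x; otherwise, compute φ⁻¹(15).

Both pieces are strictly decreasing (slopes −3 and −3), so each is injective on its own interval.
The left piece maps (−∞, −3) onto (9, ∞); the right piece maps [−3, ∞) onto (−∞, 13].
The union (9, ∞) ∪ (−∞, 13] covers ℝ, so φ is surjective.
For the follow-up: the images overlap, so an x < −3 with φ(x) = φ(−3) exists. φ(−3) = 13; solving −3x = 13 for x < −3 gives x = (13 − 0)/(−3) = −13/3.

-13/3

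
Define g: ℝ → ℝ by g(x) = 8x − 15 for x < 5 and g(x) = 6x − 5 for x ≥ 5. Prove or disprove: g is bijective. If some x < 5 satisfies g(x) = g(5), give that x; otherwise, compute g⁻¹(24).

Both pieces are strictly increasing (slopes 8 and 6), so each is injective on its own interval.
The left piece maps (−∞, 5) onto (−∞, 25); the right piece maps [5, ∞) onto [25, ∞).
Since 25 = 25, the images partition ℝ: g is injective and surjective, hence bijective.
Because the two images are disjoint, no x < 5 has g(x) = g(5), so we compute g⁻¹(24): 24 lies in (−∞, 25), so solve 8x − 15 = 24: x = (24 + 15)/8 = 39/8.

39/8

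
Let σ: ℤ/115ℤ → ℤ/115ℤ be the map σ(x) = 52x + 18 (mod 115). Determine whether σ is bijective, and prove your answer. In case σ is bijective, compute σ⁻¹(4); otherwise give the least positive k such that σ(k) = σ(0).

13

If σ(x_1) = σ(x_2), then 52x_1 ≡ 52x_2 (mod 115). Because gcd(52, 115) = 1, we may cancel 52 to get x_1 ≡ x_2 (mod 115).
We now compute 52⁻¹ mod 115 explicitly. Euclid's algorithm: 115 = 2·52 + 11, 52 = 4·11 + 8, 11 = 1·8 + 3, 8 = 2·3 + 2, 3 = 1·2 + 1; back-substituting gives 1 = 73·52 − 33·115, so 52⁻¹ ≡ 73 (mod 115).
For any y ∈ ℤ/115ℤ, x = 73(y − 18) mod 115 satisfies σ(x) = 52·73(y − 18) + 18 ≡ y (since 52·73 ≡ 1 mod 115). So every y has a preimage.
Hence σ is bijective.
Since σ is bijective, we compute σ⁻¹(4): solve 52x + 18 ≡ 4 (mod 115), i.e. 52x ≡ 101 (mod 115).
Multiplying by 52⁻¹ = 73 gives x ≡ 73·101 = 7373 = 64·115 + 13 ≡ 13 (mod 115).
Check: σ(13) = 52·13 + 18 = 694 = 6·115 + 4 ≡ 4 (mod 115).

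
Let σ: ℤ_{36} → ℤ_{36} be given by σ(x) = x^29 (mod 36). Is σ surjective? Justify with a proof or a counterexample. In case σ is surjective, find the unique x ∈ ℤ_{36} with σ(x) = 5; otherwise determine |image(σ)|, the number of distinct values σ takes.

21

σ(0) = 0^29 = 0.
σ(6): Repeated squaring mod 36: 6^1 ≡ 6, 6^2 ≡ 6² = 36 ≡ 0, 6^4 ≡ 0² = 0, 6^8 ≡ 0² = 0, 6^16 ≡ 0² = 0. Since 29 = 16 + 8 + 4 + 1, 6^29 ≡ 0·0·0·6: 0·0 = 0, then 0·0 = 0, then 0·6 = 0. So 6^29 ≡ 0 (mod 36).
So σ(0) = σ(6) = 0 while 0 ≠ 6, hence σ is not injective.
A non-injective map from the 36-element set ℤ_{36} to itself takes at most 35 distinct values, so it cannot be surjective. So σ is not surjective.
Since σ is not surjective, we determine |image(σ)|. Computing x^29 mod 36 for each x (by repeated squaring, reducing mod 36 at every step), the values σ(0), σ(1), …, σ(35) are: 0, 1, 32, 27, 16, 29, 0, 31, 8, 9, 28, 23, 0, 25, 20, 27, 4, 17, 0, 19, 32, 9, 16, 11, 0, 13, 8, 27, 28, 5, 0, 7, 20, 9, 4, 35.
The distinct values are {0, 1, 4, 5, 7, 8, 9, 11, 13, 16, 17, 19, 20, 23, 25, 27, 28, 29, 31, 32, 35}; there are 21 of them.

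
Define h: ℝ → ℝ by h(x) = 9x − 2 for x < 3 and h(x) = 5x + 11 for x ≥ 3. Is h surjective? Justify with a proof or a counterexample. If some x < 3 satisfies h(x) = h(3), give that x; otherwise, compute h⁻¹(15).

17/9

Both pieces are strictly increasing (slopes 9 and 5), so each is injective on its own interval.
The left piece maps (−∞, 3) onto (−∞, 25); the right piece maps [3, ∞) onto [26, ∞).
The union (−∞, 25) ∪ [26, ∞) omits the interval between 25 and 26; in particular 25 has no preimage. So h is not surjective.
Because the two images are disjoint, no x < 3 has h(x) = h(3), so we compute h⁻¹(15): 15 lies in (−∞, 25), so solve 9x − 2 = 15: x = (15 + 2)/9 = 17/9.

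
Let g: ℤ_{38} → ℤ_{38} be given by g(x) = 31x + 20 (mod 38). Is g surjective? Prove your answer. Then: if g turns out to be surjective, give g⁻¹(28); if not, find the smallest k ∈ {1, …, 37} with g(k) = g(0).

26

Recall that g is surjective if every y in the codomain equals g(x) for some x in the domain.
Since gcd(31, 38) = 1, 31 is invertible modulo 38. Euclid's algorithm: 38 = 1·31 + 7, 31 = 4·7 + 3, 7 = 2·3 + 1; back-substituting gives 1 = 27·31 − 22·38, so 31⁻¹ ≡ 27 (mod 38).
Then y ↦ 27(y − 20) is a two-sided inverse to g, so every y ∈ ℤ_{38} has a preimage.
Therefore g is surjective.
Since g is surjective, we find g⁻¹(28): we need 31x ≡ 28 − 20 ≡ 8 (mod 38). Using 31⁻¹ = 27: x ≡ 27·8 = 216 = 5·38 + 26, so x = 26.
Check: g(26) = 31·26 + 20 = 826 = 21·38 + 28 ≡ 28 (mod 38).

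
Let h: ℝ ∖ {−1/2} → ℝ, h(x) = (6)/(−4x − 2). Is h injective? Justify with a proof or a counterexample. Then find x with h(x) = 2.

Suppose h(a) = h(b). Cross-multiplying: (6)(−4b − 2) = (6)(−4a − 2).
Expanding both sides and cancelling the symmetric terms leaves 24·(a − b) = 0. Since 24 ≠ 0, a = b. So h is injective.
Solving h(x) = 2: cross-multiplying gives 6 = 2(−4x − 2), which rearranges to 8x = −10, so x = −5/4.

-5/4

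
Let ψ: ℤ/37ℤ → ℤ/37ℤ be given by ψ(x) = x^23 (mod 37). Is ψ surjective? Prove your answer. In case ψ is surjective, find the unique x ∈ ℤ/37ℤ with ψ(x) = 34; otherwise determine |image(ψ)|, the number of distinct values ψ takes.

9

Since 37 is prime, the nonzero elements of ℤ/37ℤ form a cyclic group of order 36.
As gcd(23, 36) = 1, raising to the 23rd power is a bijection on this group: if s^23 ≡ t^23 then (st^{−1})^23 = 1, and the only element of order dividing gcd(23, 36) = 1 is 1, so s = t.
With ψ(0) = 0 this makes ψ injective on all of ℤ/37ℤ, hence bijective (finite equal-size domain and codomain). In particular ψ is surjective.
Since ψ is surjective, we find the preimage of 34. The inverse of x ↦ x^23 on (ℤ/37ℤ)^× is x ↦ x^11, because 23·11 = 253 = 7·36 + 1 ≡ 1 (mod 36) and x^{36} = 1 for x ≠ 0 (Fermat). So ψ⁻¹(34) = 34^11 mod 37.
Repeated squaring mod 37: 34^1 ≡ 34, 34^2 ≡ 34² = 1156 ≡ 9, 34^4 ≡ 9² = 81 ≡ 7, 34^8 ≡ 7² = 49 ≡ 12. Since 11 = 8 + 2 + 1, 34^11 ≡ 12·9·34: 12·9 = 108 ≡ 34, then 34·34 = 1156 ≡ 9. So 34^11 ≡ 9 (mod 37).
Hence ψ⁻¹(34) = 9.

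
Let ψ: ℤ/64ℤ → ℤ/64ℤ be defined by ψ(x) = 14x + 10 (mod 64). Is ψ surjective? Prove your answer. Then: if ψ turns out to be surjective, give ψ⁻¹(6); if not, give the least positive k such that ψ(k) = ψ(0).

32

Recall that ψ is surjective if every y in the codomain equals ψ(x) for some x in the domain.
Since gcd(14, 64) = 2, we have 14x ≡ 0 (mod 2) for all x, so ψ(x) ≡ 0 (mod 2).
But 1 ≢ 0 (mod 2), so 1 ∈ ℤ/64ℤ has no preimage. Hence ψ is not surjective.
Since ψ is not surjective, we find the least positive k with ψ(k) = ψ(0): this means 14k ≡ 0 (mod 64), i.e. 64 ∣ 14k. Since gcd(14, 64) = 2, dividing through by 2 this holds exactly when 32 ∣ 7k, and as gcd(7, 32) = 1, exactly when 32 ∣ k.
The smallest positive such k is 32.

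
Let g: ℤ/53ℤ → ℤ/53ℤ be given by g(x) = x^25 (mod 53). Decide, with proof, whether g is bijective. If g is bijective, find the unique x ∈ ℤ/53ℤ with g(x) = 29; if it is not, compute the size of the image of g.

Since 53 is prime, the nonzero elements of ℤ/53ℤ form a cyclic group of order 52.
As gcd(25, 52) = 1, raising to the 25th power is a bijection on this group: if s^25 ≡ t^25 then (st^{−1})^25 = 1, and the only element of order dividing gcd(25, 52) = 1 is 1, so s = t.
With g(0) = 0 this makes g injective on all of ℤ/53ℤ, hence bijective (finite equal-size domain and codomain). In particular g is bijective.
Since g is bijective, we find the preimage of 29. The inverse of x ↦ x^25 on (ℤ/53ℤ)^× is x ↦ x^25, because 25·25 = 625 = 12·52 + 1 ≡ 1 (mod 52) and x^{52} = 1 for x ≠ 0 (Fermat). So g⁻¹(29) = 29^25 mod 53.
Repeated squaring mod 53: 29^1 ≡ 29, 29^2 ≡ 29² = 841 ≡ 46, 29^4 ≡ 46² = 2116 ≡ 49, 29^8 ≡ 49² = 2401 ≡ 16, 29^16 ≡ 16² = 256 ≡ 44. Since 25 = 16 + 8 + 1, 29^25 ≡ 44·16·29: 44·16 = 704 ≡ 15, then 15·29 = 435 ≡ 11. So 29^25 ≡ 11 (mod 53).
Hence g⁻¹(29) = 11.

11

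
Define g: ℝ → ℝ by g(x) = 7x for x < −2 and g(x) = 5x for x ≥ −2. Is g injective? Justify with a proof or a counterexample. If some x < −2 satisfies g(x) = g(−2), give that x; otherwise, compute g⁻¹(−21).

Both pieces are strictly increasing (slopes 7 and 5), so each is injective on its own interval.
The left piece maps (−∞, −2) onto (−∞, −14); the right piece maps [−2, ∞) onto [−10, ∞).
These images are disjoint, so no value is attained by both pieces. Therefore g is injective.
Because the two images are disjoint, no x < −2 has g(x) = g(−2), so we compute g⁻¹(−21): −21 lies in (−∞, −14), so solve 7x = −21: x = (−21 − 0)/7 = −3.

-3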